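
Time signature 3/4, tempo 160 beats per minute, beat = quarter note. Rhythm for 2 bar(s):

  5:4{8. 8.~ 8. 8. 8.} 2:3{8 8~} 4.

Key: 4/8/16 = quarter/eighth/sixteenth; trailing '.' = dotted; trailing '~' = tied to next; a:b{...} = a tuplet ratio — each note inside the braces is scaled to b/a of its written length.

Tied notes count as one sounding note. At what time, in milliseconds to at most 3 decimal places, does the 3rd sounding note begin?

1. 0.0ms @ 0 + 225.0ms (3/5)
2. 225.0ms @ 3/5 + 450.0ms (6/5)
3. 675.0ms @ 9/5 + 225.0ms (3/5)
4. 900.0ms @ 12/5 + 225.0ms (3/5)
5. 1125.0ms @ 3 + 281.25ms (3/4)
6. 1406.25ms @ 15/4 + 843.75ms (9/4)

note 3 onset = 9/5b = 675.0ms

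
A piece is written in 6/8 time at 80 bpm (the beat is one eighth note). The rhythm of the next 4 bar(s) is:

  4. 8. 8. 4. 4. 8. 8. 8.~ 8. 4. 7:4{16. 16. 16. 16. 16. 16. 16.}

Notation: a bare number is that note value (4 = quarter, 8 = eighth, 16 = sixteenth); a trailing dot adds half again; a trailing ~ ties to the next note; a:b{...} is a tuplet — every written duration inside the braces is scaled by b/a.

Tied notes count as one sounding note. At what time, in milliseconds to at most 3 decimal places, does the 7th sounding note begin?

note 7 onset = 27/2b = 10125.0ms

1. 0.0ms @ 0 + 2250.0ms (3)
2. 2250.0ms @ 3 + 1125.0ms (3/2)
3. 3375.0ms @ 9/2 + 1125.0ms (3/2)
4. 4500.0ms @ 6 + 2250.0ms (3)
5. 6750.0ms @ 9 + 2250.0ms (3)
6. 9000.0ms @ 12 + 1125.0ms (3/2)
7. 10125.0ms @ 27/2 + 1125.0ms (3/2)
8. 11250.0ms @ 15 + 2250.0ms (3)
9. 13500.0ms @ 18 + 2250.0ms (3)
10. 15750.0ms @ 21 + 321.429ms (3/7)
11. 16071.429ms @ 150/7 + 321.429ms (3/7)
12. 16392.857ms @ 153/7 + 321.429ms (3/7)
13. 16714.286ms @ 156/7 + 321.429ms (3/7)
14. 17035.714ms @ 159/7 + 321.429ms (3/7)
15. 17357.143ms @ 162/7 + 321.429ms (3/7)
16. 17678.571ms @ 165/7 + 321.429ms (3/7)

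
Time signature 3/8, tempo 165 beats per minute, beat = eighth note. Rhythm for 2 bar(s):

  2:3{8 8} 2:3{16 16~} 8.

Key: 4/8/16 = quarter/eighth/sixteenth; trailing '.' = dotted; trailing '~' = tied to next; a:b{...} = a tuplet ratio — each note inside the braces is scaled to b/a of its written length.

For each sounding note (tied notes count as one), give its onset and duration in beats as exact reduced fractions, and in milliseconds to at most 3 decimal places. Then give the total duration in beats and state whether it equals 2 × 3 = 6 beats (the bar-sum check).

1) 0.0ms=0b +545.455ms=3/2b
2) 545.455ms=3/2b +545.455ms=3/2b
3) 1090.909ms=3b +272.727ms=3/4b
4) 1363.636ms=15/4b +818.182ms=9/4b
Σ=6b of 6 (165bpm 3/8) — PASS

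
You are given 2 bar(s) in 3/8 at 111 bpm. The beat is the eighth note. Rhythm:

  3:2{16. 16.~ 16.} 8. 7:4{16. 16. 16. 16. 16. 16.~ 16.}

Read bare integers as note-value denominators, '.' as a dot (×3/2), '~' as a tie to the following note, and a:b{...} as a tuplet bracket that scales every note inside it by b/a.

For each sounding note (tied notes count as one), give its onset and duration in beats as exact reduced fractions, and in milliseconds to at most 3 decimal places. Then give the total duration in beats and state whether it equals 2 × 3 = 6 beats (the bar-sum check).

1) 0.0ms=0b +270.27ms=1/2b
2) 270.27ms=1/2b +540.541ms=1b
3) 810.811ms=3/2b +810.811ms=3/2b
4) 1621.622ms=3b +231.66ms=3/7b
5) 1853.282ms=24/7b +231.66ms=3/7b
6) 2084.942ms=27/7b +231.66ms=3/7b
7) 2316.602ms=30/7b +231.66ms=3/7b
8) 2548.263ms=33/7b +231.66ms=3/7b
9) 2779.923ms=36/7b +463.32ms=6/7b
Σ=6b of 6 (111bpm 3/8) — PASS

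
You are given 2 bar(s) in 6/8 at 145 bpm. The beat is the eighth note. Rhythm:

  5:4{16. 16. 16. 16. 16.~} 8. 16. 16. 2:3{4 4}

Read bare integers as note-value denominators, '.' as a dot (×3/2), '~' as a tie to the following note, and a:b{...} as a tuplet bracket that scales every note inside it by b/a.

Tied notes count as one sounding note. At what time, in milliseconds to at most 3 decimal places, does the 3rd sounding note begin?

1. 0.0ms @ 0 + 248.276ms (3/5)
2. 248.276ms @ 3/5 + 248.276ms (3/5)
3. 496.552ms @ 6/5 + 248.276ms (3/5)
4. 744.828ms @ 9/5 + 248.276ms (3/5)
5. 993.103ms @ 12/5 + 868.966ms (21/10)
6. 1862.069ms @ 9/2 + 310.345ms (3/4)
7. 2172.414ms @ 21/4 + 310.345ms (3/4)
8. 2482.759ms @ 6 + 1241.379ms (3)
9. 3724.138ms @ 9 + 1241.379ms (3)

note 3 onset = 6/5b = 496.552ms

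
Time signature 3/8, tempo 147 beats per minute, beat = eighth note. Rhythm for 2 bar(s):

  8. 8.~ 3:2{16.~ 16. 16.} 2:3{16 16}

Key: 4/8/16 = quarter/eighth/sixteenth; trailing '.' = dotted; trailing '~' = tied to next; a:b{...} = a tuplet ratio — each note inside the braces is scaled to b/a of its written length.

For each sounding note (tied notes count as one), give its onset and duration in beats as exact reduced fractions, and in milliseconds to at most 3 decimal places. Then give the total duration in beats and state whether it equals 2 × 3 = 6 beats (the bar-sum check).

1) 0.0ms=0b +612.245ms=3/2b
2) 612.245ms=3/2b +1020.408ms=5/2b
3) 1632.653ms=4b +204.082ms=1/2b
4) 1836.735ms=9/2b +306.122ms=3/4b
5) 2142.857ms=21/4b +306.122ms=3/4b
Σ=6b of 6 (147bpm 3/8) — PASS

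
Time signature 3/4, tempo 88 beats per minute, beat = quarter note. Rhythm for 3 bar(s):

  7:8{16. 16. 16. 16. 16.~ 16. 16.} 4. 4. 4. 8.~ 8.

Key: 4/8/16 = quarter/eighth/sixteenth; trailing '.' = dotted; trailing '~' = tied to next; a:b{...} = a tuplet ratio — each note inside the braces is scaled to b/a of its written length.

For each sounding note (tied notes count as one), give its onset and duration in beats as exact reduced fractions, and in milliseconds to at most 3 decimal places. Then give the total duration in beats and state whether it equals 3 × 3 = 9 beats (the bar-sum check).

1) 0.0ms=0b +292.208ms=3/7b
2) 292.208ms=3/7b +292.208ms=3/7b
3) 584.416ms=6/7b +292.208ms=3/7b
4) 876.623ms=9/7b +292.208ms=3/7b
5) 1168.831ms=12/7b +584.416ms=6/7b
6) 1753.247ms=18/7b +292.208ms=3/7b
7) 2045.455ms=3b +1022.727ms=3/2b
8) 3068.182ms=9/2b +1022.727ms=3/2b
9) 4090.909ms=6b +1022.727ms=3/2b
10) 5113.636ms=15/2b +1022.727ms=3/2b
Σ=9b of 9 (88bpm 3/4) — PASS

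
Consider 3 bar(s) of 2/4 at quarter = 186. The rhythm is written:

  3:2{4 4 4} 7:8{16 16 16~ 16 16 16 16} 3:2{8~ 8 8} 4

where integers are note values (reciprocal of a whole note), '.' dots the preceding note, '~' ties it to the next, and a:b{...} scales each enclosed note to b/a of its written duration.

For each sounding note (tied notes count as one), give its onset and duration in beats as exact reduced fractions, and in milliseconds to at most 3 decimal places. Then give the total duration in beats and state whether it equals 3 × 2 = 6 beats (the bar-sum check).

1) 0.0ms=0b +215.054ms=2/3b
2) 215.054ms=2/3b +215.054ms=2/3b
3) 430.108ms=4/3b +215.054ms=2/3b
4) 645.161ms=2b +92.166ms=2/7b
5) 737.327ms=16/7b +92.166ms=2/7b
6) 829.493ms=18/7b +184.332ms=4/7b
7) 1013.825ms=22/7b +92.166ms=2/7b
8) 1105.991ms=24/7b +92.166ms=2/7b
9) 1198.157ms=26/7b +92.166ms=2/7b
10) 1290.323ms=4b +215.054ms=2/3b
11) 1505.376ms=14/3b +107.527ms=1/3b
12) 1612.903ms=5b +322.581ms=1b
Σ=6b of 6 (186bpm 2/4) — PASS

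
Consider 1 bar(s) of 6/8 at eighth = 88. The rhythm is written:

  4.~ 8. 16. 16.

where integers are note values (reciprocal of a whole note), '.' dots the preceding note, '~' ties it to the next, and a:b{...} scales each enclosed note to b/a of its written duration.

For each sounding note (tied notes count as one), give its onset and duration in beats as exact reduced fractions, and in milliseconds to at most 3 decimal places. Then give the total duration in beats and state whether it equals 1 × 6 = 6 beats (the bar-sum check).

1) 0.0ms=0b +3068.182ms=9/2b
2) 3068.182ms=9/2b +511.364ms=3/4b
3) 3579.545ms=21/4b +511.364ms=3/4b
Σ=6b of 6 (88bpm 6/8) — PASS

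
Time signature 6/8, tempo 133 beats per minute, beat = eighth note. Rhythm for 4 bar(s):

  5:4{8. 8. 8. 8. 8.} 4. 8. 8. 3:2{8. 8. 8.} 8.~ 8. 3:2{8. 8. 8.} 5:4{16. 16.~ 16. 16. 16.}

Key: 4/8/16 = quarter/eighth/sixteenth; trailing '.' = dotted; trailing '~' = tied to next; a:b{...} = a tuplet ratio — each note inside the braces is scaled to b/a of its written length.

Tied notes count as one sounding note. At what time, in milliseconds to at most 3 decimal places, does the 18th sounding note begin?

1. 0.0ms @ 0 + 541.353ms (6/5)
2. 541.353ms @ 6/5 + 541.353ms (6/5)
3. 1082.707ms @ 12/5 + 541.353ms (6/5)
4. 1624.06ms @ 18/5 + 541.353ms (6/5)
5. 2165.414ms @ 24/5 + 541.353ms (6/5)
6. 2706.767ms @ 6 + 1353.383ms (3)
7. 4060.15ms @ 9 + 676.692ms (3/2)
8. 4736.842ms @ 21/2 + 676.692ms (3/2)
9. 5413.534ms @ 12 + 451.128ms (1)
10. 5864.662ms @ 13 + 451.128ms (1)
11. 6315.789ms @ 14 + 451.128ms (1)
12. 6766.917ms @ 15 + 1353.383ms (3)
13. 8120.301ms @ 18 + 451.128ms (1)
14. 8571.429ms @ 19 + 451.128ms (1)
15. 9022.556ms @ 20 + 451.128ms (1)
16. 9473.684ms @ 21 + 270.677ms (3/5)
17. 9744.361ms @ 108/5 + 541.353ms (6/5)
18. 10285.714ms @ 114/5 + 270.677ms (3/5)
19. 10556.391ms @ 117/5 + 270.677ms (3/5)

note 18 onset = 114/5b = 10285.714ms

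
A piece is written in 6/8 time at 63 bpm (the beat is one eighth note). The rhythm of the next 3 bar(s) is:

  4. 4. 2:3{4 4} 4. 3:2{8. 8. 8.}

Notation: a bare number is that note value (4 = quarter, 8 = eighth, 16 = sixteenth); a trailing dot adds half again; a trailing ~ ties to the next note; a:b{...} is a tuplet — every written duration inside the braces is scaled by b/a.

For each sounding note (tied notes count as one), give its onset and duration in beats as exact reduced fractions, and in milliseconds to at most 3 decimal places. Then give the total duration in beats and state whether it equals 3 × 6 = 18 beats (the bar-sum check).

1) 0.0ms=0b +2857.143ms=3b
2) 2857.143ms=3b +2857.143ms=3b
3) 5714.286ms=6b +2857.143ms=3b
4) 8571.429ms=9b +2857.143ms=3b
5) 11428.571ms=12b +2857.143ms=3b
6) 14285.714ms=15b +952.381ms=1b
7) 15238.095ms=16b +952.381ms=1b
8) 16190.476ms=17b +952.381ms=1b
Σ=18b of 18 (63bpm 6/8) — PASS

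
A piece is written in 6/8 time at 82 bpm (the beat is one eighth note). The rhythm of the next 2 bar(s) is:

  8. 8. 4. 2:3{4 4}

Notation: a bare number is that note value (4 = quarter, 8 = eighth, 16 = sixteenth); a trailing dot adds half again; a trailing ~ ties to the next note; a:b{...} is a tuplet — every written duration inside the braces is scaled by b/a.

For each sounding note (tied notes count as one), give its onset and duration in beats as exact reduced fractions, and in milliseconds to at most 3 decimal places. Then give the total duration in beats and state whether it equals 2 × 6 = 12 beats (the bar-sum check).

1) 0.0ms=0b +1097.561ms=3/2b
2) 1097.561ms=3/2b +1097.561ms=3/2b
3) 2195.122ms=3b +2195.122ms=3b
4) 4390.244ms=6b +2195.122ms=3b
5) 6585.366ms=9b +2195.122ms=3b
Σ=12b of 12 (82bpm 6/8) — PASS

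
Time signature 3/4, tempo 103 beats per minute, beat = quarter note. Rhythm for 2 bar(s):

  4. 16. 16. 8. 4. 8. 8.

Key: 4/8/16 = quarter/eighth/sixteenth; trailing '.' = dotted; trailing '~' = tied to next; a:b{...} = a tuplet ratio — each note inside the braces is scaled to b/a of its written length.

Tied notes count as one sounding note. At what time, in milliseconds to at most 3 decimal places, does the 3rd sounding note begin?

note 3 onset = 15/8b = 1092.233ms

1. 0.0ms @ 0 + 873.786ms (3/2)
2. 873.786ms @ 3/2 + 218.447ms (3/8)
3. 1092.233ms @ 15/8 + 218.447ms (3/8)
4. 1310.68ms @ 9/4 + 436.893ms (3/4)
5. 1747.573ms @ 3 + 873.786ms (3/2)
6. 2621.359ms @ 9/2 + 436.893ms (3/4)
7. 3058.252ms @ 21/4 + 436.893ms (3/4)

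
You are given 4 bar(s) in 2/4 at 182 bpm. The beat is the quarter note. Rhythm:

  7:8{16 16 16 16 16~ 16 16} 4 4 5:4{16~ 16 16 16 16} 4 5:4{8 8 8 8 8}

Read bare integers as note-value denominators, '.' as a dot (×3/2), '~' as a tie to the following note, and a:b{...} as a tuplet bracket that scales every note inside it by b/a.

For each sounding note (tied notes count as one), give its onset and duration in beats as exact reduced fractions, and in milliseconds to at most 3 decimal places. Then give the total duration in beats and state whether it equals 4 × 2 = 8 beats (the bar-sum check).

1) 0.0ms=0b +94.192ms=2/7b
2) 94.192ms=2/7b +94.192ms=2/7b
3) 188.383ms=4/7b +94.192ms=2/7b
4) 282.575ms=6/7b +94.192ms=2/7b
5) 376.766ms=8/7b +188.383ms=4/7b
6) 565.149ms=12/7b +94.192ms=2/7b
7) 659.341ms=2b +329.67ms=1b
8) 989.011ms=3b +329.67ms=1b
9) 1318.681ms=4b +131.868ms=2/5b
10) 1450.549ms=22/5b +65.934ms=1/5b
11) 1516.484ms=23/5b +65.934ms=1/5b
12) 1582.418ms=24/5b +65.934ms=1/5b
13) 1648.352ms=5b +329.67ms=1b
14) 1978.022ms=6b +131.868ms=2/5b
15) 2109.89ms=32/5b +131.868ms=2/5b
16) 2241.758ms=34/5b +131.868ms=2/5b
17) 2373.626ms=36/5b +131.868ms=2/5b
18) 2505.495ms=38/5b +131.868ms=2/5b
Σ=8b of 8 (182bpm 2/4) — PASS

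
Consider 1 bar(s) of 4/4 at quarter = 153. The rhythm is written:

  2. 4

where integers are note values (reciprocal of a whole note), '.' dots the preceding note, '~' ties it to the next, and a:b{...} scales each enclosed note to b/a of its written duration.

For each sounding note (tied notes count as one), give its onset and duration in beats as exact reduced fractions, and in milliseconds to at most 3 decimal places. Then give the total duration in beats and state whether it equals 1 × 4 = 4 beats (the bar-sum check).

1) 0.0ms=0b +1176.471ms=3b
2) 1176.471ms=3b +392.157ms=1b
Σ=4b of 4 (153bpm 4/4) — PASS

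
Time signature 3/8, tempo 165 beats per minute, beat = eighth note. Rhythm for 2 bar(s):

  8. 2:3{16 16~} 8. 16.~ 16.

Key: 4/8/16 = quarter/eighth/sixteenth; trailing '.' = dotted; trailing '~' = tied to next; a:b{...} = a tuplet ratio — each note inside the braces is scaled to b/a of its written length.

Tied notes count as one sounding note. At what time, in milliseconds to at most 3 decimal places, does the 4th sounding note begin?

1. 0.0ms @ 0 + 545.455ms (3/2)
2. 545.455ms @ 3/2 + 272.727ms (3/4)
3. 818.182ms @ 9/4 + 818.182ms (9/4)
4. 1636.364ms @ 9/2 + 545.455ms (3/2)

note 4 onset = 9/2b = 1636.364ms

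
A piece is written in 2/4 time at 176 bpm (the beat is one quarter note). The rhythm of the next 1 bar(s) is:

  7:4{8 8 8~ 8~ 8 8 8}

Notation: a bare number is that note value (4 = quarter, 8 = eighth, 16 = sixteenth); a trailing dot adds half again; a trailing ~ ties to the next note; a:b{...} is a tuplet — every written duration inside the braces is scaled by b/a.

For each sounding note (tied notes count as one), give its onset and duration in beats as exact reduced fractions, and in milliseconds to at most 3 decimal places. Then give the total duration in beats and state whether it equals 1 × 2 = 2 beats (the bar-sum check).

1) 0.0ms=0b +97.403ms=2/7b
2) 97.403ms=2/7b +97.403ms=2/7b
3) 194.805ms=4/7b +292.208ms=6/7b
4) 487.013ms=10/7b +97.403ms=2/7b
5) 584.416ms=12/7b +97.403ms=2/7b
Σ=2b of 2 (176bpm 2/4) — PASS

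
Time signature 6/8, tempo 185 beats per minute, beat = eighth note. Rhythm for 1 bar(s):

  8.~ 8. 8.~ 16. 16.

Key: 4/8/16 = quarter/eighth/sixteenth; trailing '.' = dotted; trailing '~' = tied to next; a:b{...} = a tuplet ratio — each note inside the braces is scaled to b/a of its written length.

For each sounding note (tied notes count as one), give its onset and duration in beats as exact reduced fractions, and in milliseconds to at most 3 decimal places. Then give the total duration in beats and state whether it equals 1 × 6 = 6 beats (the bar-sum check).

1) 0.0ms=0b +972.973ms=3b
2) 972.973ms=3b +729.73ms=9/4b
3) 1702.703ms=21/4b +243.243ms=3/4b
Σ=6b of 6 (185bpm 6/8) — PASS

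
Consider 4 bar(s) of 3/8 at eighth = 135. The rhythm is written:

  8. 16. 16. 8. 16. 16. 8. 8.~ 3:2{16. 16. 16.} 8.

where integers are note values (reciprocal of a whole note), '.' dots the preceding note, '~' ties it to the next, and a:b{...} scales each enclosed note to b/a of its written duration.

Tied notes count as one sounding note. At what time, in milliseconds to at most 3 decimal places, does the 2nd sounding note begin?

note 2 onset = 3/2b = 666.667ms

1. 0.0ms @ 0 + 666.667ms (3/2)
2. 666.667ms @ 3/2 + 333.333ms (3/4)
3. 1000.0ms @ 9/4 + 333.333ms (3/4)
4. 1333.333ms @ 3 + 666.667ms (3/2)
5. 2000.0ms @ 9/2 + 333.333ms (3/4)
6. 2333.333ms @ 21/4 + 333.333ms (3/4)
7. 2666.667ms @ 6 + 666.667ms (3/2)
8. 3333.333ms @ 15/2 + 888.889ms (2)
9. 4222.222ms @ 19/2 + 222.222ms (1/2)
10. 4444.444ms @ 10 + 222.222ms (1/2)
11. 4666.667ms @ 21/2 + 666.667ms (3/2)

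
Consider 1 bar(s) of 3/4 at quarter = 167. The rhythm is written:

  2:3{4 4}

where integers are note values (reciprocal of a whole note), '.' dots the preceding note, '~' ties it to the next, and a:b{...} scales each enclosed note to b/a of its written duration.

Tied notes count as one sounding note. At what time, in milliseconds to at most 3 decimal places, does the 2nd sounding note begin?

note 2 onset = 3/2b = 538.922ms

1. 0.0ms @ 0 + 538.922ms (3/2)
2. 538.922ms @ 3/2 + 538.922ms (3/2)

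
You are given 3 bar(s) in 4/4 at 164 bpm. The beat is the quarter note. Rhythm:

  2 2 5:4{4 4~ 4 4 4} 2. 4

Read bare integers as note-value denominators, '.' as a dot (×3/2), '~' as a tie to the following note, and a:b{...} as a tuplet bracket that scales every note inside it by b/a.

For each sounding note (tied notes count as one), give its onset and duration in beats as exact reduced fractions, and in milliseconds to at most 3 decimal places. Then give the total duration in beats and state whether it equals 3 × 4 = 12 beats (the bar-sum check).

1) 0.0ms=0b +731.707ms=2b
2) 731.707ms=2b +731.707ms=2b
3) 1463.415ms=4b +292.683ms=4/5b
4) 1756.098ms=24/5b +585.366ms=8/5b
5) 2341.463ms=32/5b +292.683ms=4/5b
6) 2634.146ms=36/5b +292.683ms=4/5b
7) 2926.829ms=8b +1097.561ms=3b
8) 4024.39ms=11b +365.854ms=1b
Σ=12b of 12 (164bpm 4/4) — PASS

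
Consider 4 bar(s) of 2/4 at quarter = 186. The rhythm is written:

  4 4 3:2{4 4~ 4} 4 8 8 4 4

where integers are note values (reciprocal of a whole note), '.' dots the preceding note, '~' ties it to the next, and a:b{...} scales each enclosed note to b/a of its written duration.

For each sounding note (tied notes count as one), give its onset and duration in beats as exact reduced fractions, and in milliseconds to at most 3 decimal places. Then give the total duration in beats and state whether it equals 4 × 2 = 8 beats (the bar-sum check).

1) 0.0ms=0b +322.581ms=1b
2) 322.581ms=1b +322.581ms=1b
3) 645.161ms=2b +215.054ms=2/3b
4) 860.215ms=8/3b +430.108ms=4/3b
5) 1290.323ms=4b +322.581ms=1b
6) 1612.903ms=5b +161.29ms=1/2b
7) 1774.194ms=11/2b +161.29ms=1/2b
8) 1935.484ms=6b +322.581ms=1b
9) 2258.065ms=7b +322.581ms=1b
Σ=8b of 8 (186bpm 2/4) — PASS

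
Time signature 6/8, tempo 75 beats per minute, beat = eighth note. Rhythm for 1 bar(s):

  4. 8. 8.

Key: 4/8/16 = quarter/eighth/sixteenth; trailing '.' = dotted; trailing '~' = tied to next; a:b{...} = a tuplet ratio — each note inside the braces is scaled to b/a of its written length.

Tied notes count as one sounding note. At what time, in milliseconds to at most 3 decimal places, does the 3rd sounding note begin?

note 3 onset = 9/2b = 3600.0ms

1. 0.0ms @ 0 + 2400.0ms (3)
2. 2400.0ms @ 3 + 1200.0ms (3/2)
3. 3600.0ms @ 9/2 + 1200.0ms (3/2)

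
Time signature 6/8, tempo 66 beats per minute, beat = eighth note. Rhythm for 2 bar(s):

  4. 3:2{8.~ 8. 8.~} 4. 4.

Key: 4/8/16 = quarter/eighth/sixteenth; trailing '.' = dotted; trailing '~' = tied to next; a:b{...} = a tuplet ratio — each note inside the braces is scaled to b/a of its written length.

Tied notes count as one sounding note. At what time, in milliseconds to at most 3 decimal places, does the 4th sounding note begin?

note 4 onset = 9b = 8181.818ms

1. 0.0ms @ 0 + 2727.273ms (3)
2. 2727.273ms @ 3 + 1818.182ms (2)
3. 4545.455ms @ 5 + 3636.364ms (4)
4. 8181.818ms @ 9 + 2727.273ms (3)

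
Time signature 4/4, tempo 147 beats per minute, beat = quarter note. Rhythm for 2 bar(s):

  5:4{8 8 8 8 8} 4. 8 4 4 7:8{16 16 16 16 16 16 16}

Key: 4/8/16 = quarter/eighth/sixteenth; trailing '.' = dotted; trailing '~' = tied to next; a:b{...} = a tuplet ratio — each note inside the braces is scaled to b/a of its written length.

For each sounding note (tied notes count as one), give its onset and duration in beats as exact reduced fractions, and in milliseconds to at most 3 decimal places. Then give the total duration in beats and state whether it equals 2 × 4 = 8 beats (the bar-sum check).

1) 0.0ms=0b +163.265ms=2/5b
2) 163.265ms=2/5b +163.265ms=2/5b
3) 326.531ms=4/5b +163.265ms=2/5b
4) 489.796ms=6/5b +163.265ms=2/5b
5) 653.061ms=8/5b +163.265ms=2/5b
6) 816.327ms=2b +612.245ms=3/2b
7) 1428.571ms=7/2b +204.082ms=1/2b
8) 1632.653ms=4b +408.163ms=1b
9) 2040.816ms=5b +408.163ms=1b
10) 2448.98ms=6b +116.618ms=2/7b
11) 2565.598ms=44/7b +116.618ms=2/7b
12) 2682.216ms=46/7b +116.618ms=2/7b
13) 2798.834ms=48/7b +116.618ms=2/7b
14) 2915.452ms=50/7b +116.618ms=2/7b
15) 3032.07ms=52/7b +116.618ms=2/7b
16) 3148.688ms=54/7b +116.618ms=2/7b
Σ=8b of 8 (147bpm 4/4) — PASS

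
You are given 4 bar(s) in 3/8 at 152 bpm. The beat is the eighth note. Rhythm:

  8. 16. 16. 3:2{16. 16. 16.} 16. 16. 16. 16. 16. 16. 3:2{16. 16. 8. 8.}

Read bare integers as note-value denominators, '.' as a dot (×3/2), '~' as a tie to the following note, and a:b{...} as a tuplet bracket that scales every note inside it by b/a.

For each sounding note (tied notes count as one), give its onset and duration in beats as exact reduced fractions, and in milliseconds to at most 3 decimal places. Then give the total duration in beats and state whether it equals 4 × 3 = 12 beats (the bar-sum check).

1) 0.0ms=0b +592.105ms=3/2b
2) 592.105ms=3/2b +296.053ms=3/4b
3) 888.158ms=9/4b +296.053ms=3/4b
4) 1184.211ms=3b +197.368ms=1/2b
5) 1381.579ms=7/2b +197.368ms=1/2b
6) 1578.947ms=4b +197.368ms=1/2b
7) 1776.316ms=9/2b +296.053ms=3/4b
8) 2072.368ms=21/4b +296.053ms=3/4b
9) 2368.421ms=6b +296.053ms=3/4b
10) 2664.474ms=27/4b +296.053ms=3/4b
11) 2960.526ms=15/2b +296.053ms=3/4b
12) 3256.579ms=33/4b +296.053ms=3/4b
13) 3552.632ms=9b +197.368ms=1/2b
14) 3750.0ms=19/2b +197.368ms=1/2b
15) 3947.368ms=10b +394.737ms=1b
16) 4342.105ms=11b +394.737ms=1b
Σ=12b of 12 (152bpm 3/8) — PASS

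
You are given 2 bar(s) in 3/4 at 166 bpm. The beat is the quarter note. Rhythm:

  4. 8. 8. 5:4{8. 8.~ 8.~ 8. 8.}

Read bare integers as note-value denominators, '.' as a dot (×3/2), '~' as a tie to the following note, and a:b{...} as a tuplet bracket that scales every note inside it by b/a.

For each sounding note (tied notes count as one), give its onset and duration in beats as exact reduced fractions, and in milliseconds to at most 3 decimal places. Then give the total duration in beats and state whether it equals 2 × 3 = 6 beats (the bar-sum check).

1) 0.0ms=0b +542.169ms=3/2b
2) 542.169ms=3/2b +271.084ms=3/4b
3) 813.253ms=9/4b +271.084ms=3/4b
4) 1084.337ms=3b +216.867ms=3/5b
5) 1301.205ms=18/5b +650.602ms=9/5b
6) 1951.807ms=27/5b +216.867ms=3/5b
Σ=6b of 6 (166bpm 3/4) — PASS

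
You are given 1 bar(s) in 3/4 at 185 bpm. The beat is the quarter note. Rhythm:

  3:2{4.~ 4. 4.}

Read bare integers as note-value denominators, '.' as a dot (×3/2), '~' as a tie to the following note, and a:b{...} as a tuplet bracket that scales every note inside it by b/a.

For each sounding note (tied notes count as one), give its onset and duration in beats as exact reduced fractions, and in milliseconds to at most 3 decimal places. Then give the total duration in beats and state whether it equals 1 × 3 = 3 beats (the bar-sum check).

1) 0.0ms=0b +648.649ms=2b
2) 648.649ms=2b +324.324ms=1b
Σ=3b of 3 (185bpm 3/4) — PASS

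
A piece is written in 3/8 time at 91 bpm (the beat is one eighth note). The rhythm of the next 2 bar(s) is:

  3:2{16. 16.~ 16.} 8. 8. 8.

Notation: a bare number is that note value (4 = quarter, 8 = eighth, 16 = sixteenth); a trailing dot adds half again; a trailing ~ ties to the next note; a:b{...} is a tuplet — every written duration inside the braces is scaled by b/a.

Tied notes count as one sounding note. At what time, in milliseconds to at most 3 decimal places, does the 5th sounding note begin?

1. 0.0ms @ 0 + 329.67ms (1/2)
2. 329.67ms @ 1/2 + 659.341ms (1)
3. 989.011ms @ 3/2 + 989.011ms (3/2)
4. 1978.022ms @ 3 + 989.011ms (3/2)
5. 2967.033ms @ 9/2 + 989.011ms (3/2)

note 5 onset = 9/2b = 2967.033ms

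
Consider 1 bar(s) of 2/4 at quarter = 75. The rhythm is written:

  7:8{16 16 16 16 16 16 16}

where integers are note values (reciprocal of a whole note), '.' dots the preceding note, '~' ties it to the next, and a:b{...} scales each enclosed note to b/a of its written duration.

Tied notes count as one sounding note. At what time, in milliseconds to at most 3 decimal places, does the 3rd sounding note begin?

note 3 onset = 4/7b = 457.143ms

1. 0.0ms @ 0 + 228.571ms (2/7)
2. 228.571ms @ 2/7 + 228.571ms (2/7)
3. 457.143ms @ 4/7 + 228.571ms (2/7)
4. 685.714ms @ 6/7 + 228.571ms (2/7)
5. 914.286ms @ 8/7 + 228.571ms (2/7)
6. 1142.857ms @ 10/7 + 228.571ms (2/7)
7. 1371.429ms @ 12/7 + 228.571ms (2/7)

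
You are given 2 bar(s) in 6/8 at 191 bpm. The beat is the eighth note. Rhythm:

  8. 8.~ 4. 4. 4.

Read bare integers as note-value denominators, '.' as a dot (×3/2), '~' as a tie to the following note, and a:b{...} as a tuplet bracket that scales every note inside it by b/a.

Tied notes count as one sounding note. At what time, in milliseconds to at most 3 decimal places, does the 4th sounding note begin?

1. 0.0ms @ 0 + 471.204ms (3/2)
2. 471.204ms @ 3/2 + 1413.613ms (9/2)
3. 1884.817ms @ 6 + 942.408ms (3)
4. 2827.225ms @ 9 + 942.408ms (3)

note 4 onset = 9b = 2827.225ms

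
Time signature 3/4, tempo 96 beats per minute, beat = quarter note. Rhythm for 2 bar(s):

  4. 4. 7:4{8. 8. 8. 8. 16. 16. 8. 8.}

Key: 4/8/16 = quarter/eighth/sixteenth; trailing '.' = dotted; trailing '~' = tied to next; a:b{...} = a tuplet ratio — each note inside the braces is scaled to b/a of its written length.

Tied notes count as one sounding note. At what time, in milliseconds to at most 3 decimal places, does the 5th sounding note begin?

note 5 onset = 27/7b = 2410.714ms

1. 0.0ms @ 0 + 937.5ms (3/2)
2. 937.5ms @ 3/2 + 937.5ms (3/2)
3. 1875.0ms @ 3 + 267.857ms (3/7)
4. 2142.857ms @ 24/7 + 267.857ms (3/7)
5. 2410.714ms @ 27/7 + 267.857ms (3/7)
6. 2678.571ms @ 30/7 + 267.857ms (3/7)
7. 2946.429ms @ 33/7 + 133.929ms (3/14)
8. 3080.357ms @ 69/14 + 133.929ms (3/14)
9. 3214.286ms @ 36/7 + 267.857ms (3/7)
10. 3482.143ms @ 39/7 + 267.857ms (3/7)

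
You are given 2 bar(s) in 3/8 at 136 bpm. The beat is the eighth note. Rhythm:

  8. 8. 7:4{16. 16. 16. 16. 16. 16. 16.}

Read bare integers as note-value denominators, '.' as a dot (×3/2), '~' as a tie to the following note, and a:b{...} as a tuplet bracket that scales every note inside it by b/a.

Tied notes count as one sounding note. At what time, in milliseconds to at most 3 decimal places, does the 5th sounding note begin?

1. 0.0ms @ 0 + 661.765ms (3/2)
2. 661.765ms @ 3/2 + 661.765ms (3/2)
3. 1323.529ms @ 3 + 189.076ms (3/7)
4. 1512.605ms @ 24/7 + 189.076ms (3/7)
5. 1701.681ms @ 27/7 + 189.076ms (3/7)
6. 1890.756ms @ 30/7 + 189.076ms (3/7)
7. 2079.832ms @ 33/7 + 189.076ms (3/7)
8. 2268.908ms @ 36/7 + 189.076ms (3/7)
9. 2457.983ms @ 39/7 + 189.076ms (3/7)

note 5 onset = 27/7b = 1701.681ms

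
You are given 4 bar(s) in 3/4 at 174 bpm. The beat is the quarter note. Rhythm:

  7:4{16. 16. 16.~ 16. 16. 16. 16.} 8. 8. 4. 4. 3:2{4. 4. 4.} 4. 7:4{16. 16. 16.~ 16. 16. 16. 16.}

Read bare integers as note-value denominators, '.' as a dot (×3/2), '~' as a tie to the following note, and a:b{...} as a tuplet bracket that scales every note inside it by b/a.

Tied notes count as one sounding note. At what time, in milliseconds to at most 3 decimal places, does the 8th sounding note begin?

1. 0.0ms @ 0 + 73.892ms (3/14)
2. 73.892ms @ 3/14 + 73.892ms (3/14)
3. 147.783ms @ 3/7 + 147.783ms (3/7)
4. 295.567ms @ 6/7 + 73.892ms (3/14)
5. 369.458ms @ 15/14 + 73.892ms (3/14)
6. 443.35ms @ 9/7 + 73.892ms (3/14)
7. 517.241ms @ 3/2 + 258.621ms (3/4)
8. 775.862ms @ 9/4 + 258.621ms (3/4)
9. 1034.483ms @ 3 + 517.241ms (3/2)
10. 1551.724ms @ 9/2 + 517.241ms (3/2)
11. 2068.966ms @ 6 + 344.828ms (1)
12. 2413.793ms @ 7 + 344.828ms (1)
13. 2758.621ms @ 8 + 344.828ms (1)
14. 3103.448ms @ 9 + 517.241ms (3/2)
15. 3620.69ms @ 21/2 + 73.892ms (3/14)
16. 3694.581ms @ 75/7 + 73.892ms (3/14)
17. 3768.473ms @ 153/14 + 147.783ms (3/7)
18. 3916.256ms @ 159/14 + 73.892ms (3/14)
19. 3990.148ms @ 81/7 + 73.892ms (3/14)
20. 4064.039ms @ 165/14 + 73.892ms (3/14)

note 8 onset = 9/4b = 775.862ms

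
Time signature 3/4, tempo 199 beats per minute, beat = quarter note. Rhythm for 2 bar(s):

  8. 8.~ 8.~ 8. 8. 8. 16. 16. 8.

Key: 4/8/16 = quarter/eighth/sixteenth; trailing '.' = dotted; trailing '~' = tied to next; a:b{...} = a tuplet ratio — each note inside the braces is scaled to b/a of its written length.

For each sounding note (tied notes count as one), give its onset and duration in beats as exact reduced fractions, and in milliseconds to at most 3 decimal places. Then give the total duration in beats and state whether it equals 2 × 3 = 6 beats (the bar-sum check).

1) 0.0ms=0b +226.131ms=3/4b
2) 226.131ms=3/4b +678.392ms=9/4b
3) 904.523ms=3b +226.131ms=3/4b
4) 1130.653ms=15/4b +226.131ms=3/4b
5) 1356.784ms=9/2b +113.065ms=3/8b
6) 1469.849ms=39/8b +113.065ms=3/8b
7) 1582.915ms=21/4b +226.131ms=3/4b
Σ=6b of 6 (199bpm 3/4) — PASS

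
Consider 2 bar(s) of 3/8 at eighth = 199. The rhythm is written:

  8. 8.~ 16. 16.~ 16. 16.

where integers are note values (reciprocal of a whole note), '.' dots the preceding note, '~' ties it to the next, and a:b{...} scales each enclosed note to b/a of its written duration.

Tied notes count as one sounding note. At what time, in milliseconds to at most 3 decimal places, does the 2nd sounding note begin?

note 2 onset = 3/2b = 452.261ms

1. 0.0ms @ 0 + 452.261ms (3/2)
2. 452.261ms @ 3/2 + 678.392ms (9/4)
3. 1130.653ms @ 15/4 + 452.261ms (3/2)
4. 1582.915ms @ 21/4 + 226.131ms (3/4)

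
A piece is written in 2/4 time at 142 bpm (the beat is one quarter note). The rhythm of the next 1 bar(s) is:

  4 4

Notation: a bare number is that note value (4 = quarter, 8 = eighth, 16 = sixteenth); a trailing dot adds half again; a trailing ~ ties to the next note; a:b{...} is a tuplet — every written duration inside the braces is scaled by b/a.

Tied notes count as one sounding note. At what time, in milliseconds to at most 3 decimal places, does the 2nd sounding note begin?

note 2 onset = 1b = 422.535ms

1. 0.0ms @ 0 + 422.535ms (1)
2. 422.535ms @ 1 + 422.535ms (1)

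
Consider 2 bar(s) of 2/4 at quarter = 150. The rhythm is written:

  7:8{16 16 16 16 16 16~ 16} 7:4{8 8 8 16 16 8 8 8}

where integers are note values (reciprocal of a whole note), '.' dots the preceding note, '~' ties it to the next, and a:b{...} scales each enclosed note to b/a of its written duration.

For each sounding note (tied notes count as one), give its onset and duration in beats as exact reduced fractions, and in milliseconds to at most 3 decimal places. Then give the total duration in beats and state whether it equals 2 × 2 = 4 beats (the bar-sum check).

1) 0.0ms=0b +114.286ms=2/7b
2) 114.286ms=2/7b +114.286ms=2/7b
3) 228.571ms=4/7b +114.286ms=2/7b
4) 342.857ms=6/7b +114.286ms=2/7b
5) 457.143ms=8/7b +114.286ms=2/7b
6) 571.429ms=10/7b +228.571ms=4/7b
7) 800.0ms=2b +114.286ms=2/7b
8) 914.286ms=16/7b +114.286ms=2/7b
9) 1028.571ms=18/7b +114.286ms=2/7b
10) 1142.857ms=20/7b +57.143ms=1/7b
11) 1200.0ms=3b +57.143ms=1/7b
12) 1257.143ms=22/7b +114.286ms=2/7b
13) 1371.429ms=24/7b +114.286ms=2/7b
14) 1485.714ms=26/7b +114.286ms=2/7b
Σ=4b of 4 (150bpm 2/4) — PASS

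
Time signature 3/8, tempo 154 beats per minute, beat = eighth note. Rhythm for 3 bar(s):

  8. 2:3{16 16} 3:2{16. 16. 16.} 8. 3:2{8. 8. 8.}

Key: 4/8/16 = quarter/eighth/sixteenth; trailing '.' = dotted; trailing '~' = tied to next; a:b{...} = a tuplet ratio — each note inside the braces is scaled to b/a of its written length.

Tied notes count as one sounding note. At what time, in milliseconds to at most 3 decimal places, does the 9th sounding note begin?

note 9 onset = 7b = 2727.273ms

1. 0.0ms @ 0 + 584.416ms (3/2)
2. 584.416ms @ 3/2 + 292.208ms (3/4)
3. 876.623ms @ 9/4 + 292.208ms (3/4)
4. 1168.831ms @ 3 + 194.805ms (1/2)
5. 1363.636ms @ 7/2 + 194.805ms (1/2)
6. 1558.442ms @ 4 + 194.805ms (1/2)
7. 1753.247ms @ 9/2 + 584.416ms (3/2)
8. 2337.662ms @ 6 + 389.61ms (1)
9. 2727.273ms @ 7 + 389.61ms (1)
10. 3116.883ms @ 8 + 389.61ms (1)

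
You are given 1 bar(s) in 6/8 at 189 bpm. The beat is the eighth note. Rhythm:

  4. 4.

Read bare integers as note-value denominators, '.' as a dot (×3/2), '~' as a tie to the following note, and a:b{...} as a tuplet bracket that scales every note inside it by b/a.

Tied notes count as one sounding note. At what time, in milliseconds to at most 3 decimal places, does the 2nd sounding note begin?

note 2 onset = 3b = 952.381ms

1. 0.0ms @ 0 + 952.381ms (3)
2. 952.381ms @ 3 + 952.381ms (3)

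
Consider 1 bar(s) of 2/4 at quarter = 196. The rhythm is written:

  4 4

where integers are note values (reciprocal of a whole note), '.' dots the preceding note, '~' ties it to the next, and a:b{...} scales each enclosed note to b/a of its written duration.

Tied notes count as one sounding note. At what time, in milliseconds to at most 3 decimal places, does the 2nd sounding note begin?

note 2 onset = 1b = 306.122ms

1. 0.0ms @ 0 + 306.122ms (1)
2. 306.122ms @ 1 + 306.122ms (1)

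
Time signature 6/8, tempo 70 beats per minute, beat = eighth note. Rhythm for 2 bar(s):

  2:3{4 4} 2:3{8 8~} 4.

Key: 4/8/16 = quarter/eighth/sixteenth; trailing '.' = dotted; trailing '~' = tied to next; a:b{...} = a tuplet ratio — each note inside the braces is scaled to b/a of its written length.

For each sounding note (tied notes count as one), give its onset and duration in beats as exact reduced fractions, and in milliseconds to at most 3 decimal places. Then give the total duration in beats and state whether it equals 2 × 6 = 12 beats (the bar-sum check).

1) 0.0ms=0b +2571.429ms=3b
2) 2571.429ms=3b +2571.429ms=3b
3) 5142.857ms=6b +1285.714ms=3/2b
4) 6428.571ms=15/2b +3857.143ms=9/2b
Σ=12b of 12 (70bpm 6/8) — PASS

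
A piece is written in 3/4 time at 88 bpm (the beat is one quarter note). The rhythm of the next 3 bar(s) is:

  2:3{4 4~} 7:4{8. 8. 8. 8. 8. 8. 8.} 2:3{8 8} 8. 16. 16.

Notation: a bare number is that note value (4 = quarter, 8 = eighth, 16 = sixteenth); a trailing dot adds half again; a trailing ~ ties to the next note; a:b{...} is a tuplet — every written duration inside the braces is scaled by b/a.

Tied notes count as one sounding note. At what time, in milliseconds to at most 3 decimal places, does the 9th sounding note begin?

note 9 onset = 6b = 4090.909ms

1. 0.0ms @ 0 + 1022.727ms (3/2)
2. 1022.727ms @ 3/2 + 1314.935ms (27/14)
3. 2337.662ms @ 24/7 + 292.208ms (3/7)
4. 2629.87ms @ 27/7 + 292.208ms (3/7)
5. 2922.078ms @ 30/7 + 292.208ms (3/7)
6. 3214.286ms @ 33/7 + 292.208ms (3/7)
7. 3506.494ms @ 36/7 + 292.208ms (3/7)
8. 3798.701ms @ 39/7 + 292.208ms (3/7)
9. 4090.909ms @ 6 + 511.364ms (3/4)
10. 4602.273ms @ 27/4 + 511.364ms (3/4)
11. 5113.636ms @ 15/2 + 511.364ms (3/4)
12. 5625.0ms @ 33/4 + 255.682ms (3/8)
13. 5880.682ms @ 69/8 + 255.682ms (3/8)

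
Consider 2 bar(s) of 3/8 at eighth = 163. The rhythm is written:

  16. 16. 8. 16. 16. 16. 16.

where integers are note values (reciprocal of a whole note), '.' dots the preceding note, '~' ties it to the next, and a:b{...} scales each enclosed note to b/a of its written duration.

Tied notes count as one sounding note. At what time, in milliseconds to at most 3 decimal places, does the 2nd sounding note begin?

1. 0.0ms @ 0 + 276.074ms (3/4)
2. 276.074ms @ 3/4 + 276.074ms (3/4)
3. 552.147ms @ 3/2 + 552.147ms (3/2)
4. 1104.294ms @ 3 + 276.074ms (3/4)
5. 1380.368ms @ 15/4 + 276.074ms (3/4)
6. 1656.442ms @ 9/2 + 276.074ms (3/4)
7. 1932.515ms @ 21/4 + 276.074ms (3/4)

note 2 onset = 3/4b = 276.074ms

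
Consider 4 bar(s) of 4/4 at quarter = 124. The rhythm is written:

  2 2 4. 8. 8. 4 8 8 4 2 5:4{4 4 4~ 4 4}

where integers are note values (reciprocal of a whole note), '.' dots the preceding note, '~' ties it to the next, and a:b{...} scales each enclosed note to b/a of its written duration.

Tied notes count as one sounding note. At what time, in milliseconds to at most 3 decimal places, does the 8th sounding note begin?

note 8 onset = 17/2b = 4112.903ms

1. 0.0ms @ 0 + 967.742ms (2)
2. 967.742ms @ 2 + 967.742ms (2)
3. 1935.484ms @ 4 + 725.806ms (3/2)
4. 2661.29ms @ 11/2 + 362.903ms (3/4)
5. 3024.194ms @ 25/4 + 362.903ms (3/4)
6. 3387.097ms @ 7 + 483.871ms (1)
7. 3870.968ms @ 8 + 241.935ms (1/2)
8. 4112.903ms @ 17/2 + 241.935ms (1/2)
9. 4354.839ms @ 9 + 483.871ms (1)
10. 4838.71ms @ 10 + 967.742ms (2)
11. 5806.452ms @ 12 + 387.097ms (4/5)
12. 6193.548ms @ 64/5 + 387.097ms (4/5)
13. 6580.645ms @ 68/5 + 774.194ms (8/5)
14. 7354.839ms @ 76/5 + 387.097ms (4/5)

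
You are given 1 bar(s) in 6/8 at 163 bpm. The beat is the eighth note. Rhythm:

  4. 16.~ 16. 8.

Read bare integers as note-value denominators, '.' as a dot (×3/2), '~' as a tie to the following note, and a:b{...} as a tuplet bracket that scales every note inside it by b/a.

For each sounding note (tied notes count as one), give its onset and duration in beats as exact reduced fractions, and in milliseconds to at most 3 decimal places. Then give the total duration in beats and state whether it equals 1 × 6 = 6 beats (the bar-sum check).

1) 0.0ms=0b +1104.294ms=3b
2) 1104.294ms=3b +552.147ms=3/2b
3) 1656.442ms=9/2b +552.147ms=3/2b
Σ=6b of 6 (163bpm 6/8) — PASS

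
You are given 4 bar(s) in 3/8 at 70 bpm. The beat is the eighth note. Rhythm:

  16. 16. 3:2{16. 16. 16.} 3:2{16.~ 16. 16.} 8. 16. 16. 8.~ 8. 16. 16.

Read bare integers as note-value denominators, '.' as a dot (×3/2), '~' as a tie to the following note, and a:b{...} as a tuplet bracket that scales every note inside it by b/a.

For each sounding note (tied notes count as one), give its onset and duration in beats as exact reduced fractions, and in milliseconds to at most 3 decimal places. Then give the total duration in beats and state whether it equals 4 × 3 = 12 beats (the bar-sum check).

1) 0.0ms=0b +642.857ms=3/4b
2) 642.857ms=3/4b +642.857ms=3/4b
3) 1285.714ms=3/2b +428.571ms=1/2b
4) 1714.286ms=2b +428.571ms=1/2b
5) 2142.857ms=5/2b +428.571ms=1/2b
6) 2571.429ms=3b +857.143ms=1b
7) 3428.571ms=4b +428.571ms=1/2b
8) 3857.143ms=9/2b +1285.714ms=3/2b
9) 5142.857ms=6b +642.857ms=3/4b
10) 5785.714ms=27/4b +642.857ms=3/4b
11) 6428.571ms=15/2b +2571.429ms=3b
12) 9000.0ms=21/2b +642.857ms=3/4b
13) 9642.857ms=45/4b +642.857ms=3/4b
Σ=12b of 12 (70bpm 3/8) — PASS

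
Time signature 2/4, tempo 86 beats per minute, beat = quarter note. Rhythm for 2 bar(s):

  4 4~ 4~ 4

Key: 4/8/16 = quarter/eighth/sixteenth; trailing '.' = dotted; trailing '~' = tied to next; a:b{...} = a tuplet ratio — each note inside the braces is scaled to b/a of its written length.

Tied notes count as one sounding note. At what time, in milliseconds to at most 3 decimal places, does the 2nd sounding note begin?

1. 0.0ms @ 0 + 697.674ms (1)
2. 697.674ms @ 1 + 2093.023ms (3)

note 2 onset = 1b = 697.674ms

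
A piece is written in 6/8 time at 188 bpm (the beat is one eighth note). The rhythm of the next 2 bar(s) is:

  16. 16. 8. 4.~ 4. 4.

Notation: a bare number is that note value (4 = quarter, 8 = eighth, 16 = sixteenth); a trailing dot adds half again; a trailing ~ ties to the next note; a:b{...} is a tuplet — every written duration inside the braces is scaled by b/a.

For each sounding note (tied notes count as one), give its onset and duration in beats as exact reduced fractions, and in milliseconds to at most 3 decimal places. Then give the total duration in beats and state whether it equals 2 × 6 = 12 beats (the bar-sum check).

1) 0.0ms=0b +239.362ms=3/4b
2) 239.362ms=3/4b +239.362ms=3/4b
3) 478.723ms=3/2b +478.723ms=3/2b
4) 957.447ms=3b +1914.894ms=6b
5) 2872.34ms=9b +957.447ms=3b
Σ=12b of 12 (188bpm 6/8) — PASS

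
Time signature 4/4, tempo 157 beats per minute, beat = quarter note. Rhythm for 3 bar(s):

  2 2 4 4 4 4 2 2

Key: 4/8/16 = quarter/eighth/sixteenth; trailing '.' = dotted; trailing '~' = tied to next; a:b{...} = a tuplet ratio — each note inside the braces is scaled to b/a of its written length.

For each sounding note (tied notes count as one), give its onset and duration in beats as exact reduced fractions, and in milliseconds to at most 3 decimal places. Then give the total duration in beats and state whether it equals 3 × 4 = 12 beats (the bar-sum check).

1) 0.0ms=0b +764.331ms=2b
2) 764.331ms=2b +764.331ms=2b
3) 1528.662ms=4b +382.166ms=1b
4) 1910.828ms=5b +382.166ms=1b
5) 2292.994ms=6b +382.166ms=1b
6) 2675.159ms=7b +382.166ms=1b
7) 3057.325ms=8b +764.331ms=2b
8) 3821.656ms=10b +764.331ms=2b
Σ=12b of 12 (157bpm 4/4) — PASS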